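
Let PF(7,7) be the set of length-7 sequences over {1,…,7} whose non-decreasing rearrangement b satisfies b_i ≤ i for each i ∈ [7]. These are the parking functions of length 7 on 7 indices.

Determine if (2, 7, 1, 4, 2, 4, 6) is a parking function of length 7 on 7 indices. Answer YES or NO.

YES

Rearranged: b = (1, 2, 2, 4, 4, 6, 7).
  b_1=1 ≤ 1
  b_2=2 ≤ 2
  b_3=2 ≤ 3
  b_4=4 ≤ 4
  b_5=4 ≤ 5
  b_6=6 ≤ 6
  b_7=7 ≤ 7
All bounds hold ⇒ YES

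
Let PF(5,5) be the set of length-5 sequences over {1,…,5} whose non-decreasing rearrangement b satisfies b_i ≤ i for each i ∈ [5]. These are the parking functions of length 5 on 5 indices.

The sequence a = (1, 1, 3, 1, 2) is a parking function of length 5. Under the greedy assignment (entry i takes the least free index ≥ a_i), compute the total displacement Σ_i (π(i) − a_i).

7

Σπ = 15 ({1..5} each once); Σa = 1+1+3+1+2 = 8; disp = 15−8 = 7.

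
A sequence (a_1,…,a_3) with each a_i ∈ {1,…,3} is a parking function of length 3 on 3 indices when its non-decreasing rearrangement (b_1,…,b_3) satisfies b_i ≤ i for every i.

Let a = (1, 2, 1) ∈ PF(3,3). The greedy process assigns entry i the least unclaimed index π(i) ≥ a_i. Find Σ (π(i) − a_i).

Σπ(i) = 1+…+3 = 6; Σa = 1+2+1 = 4; disp = 6−4 = 2.

2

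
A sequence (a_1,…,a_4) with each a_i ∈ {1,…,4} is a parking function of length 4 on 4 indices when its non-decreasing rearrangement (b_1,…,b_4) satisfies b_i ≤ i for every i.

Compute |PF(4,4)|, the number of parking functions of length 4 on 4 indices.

Count = (4+1−4)·(4+1)^{4−1} = 1 · 125 = 125 (Pollak)
Check (1,3,1,2) → sorted (1,1,2,3): b_i ≤ i ∀i, a PF.

125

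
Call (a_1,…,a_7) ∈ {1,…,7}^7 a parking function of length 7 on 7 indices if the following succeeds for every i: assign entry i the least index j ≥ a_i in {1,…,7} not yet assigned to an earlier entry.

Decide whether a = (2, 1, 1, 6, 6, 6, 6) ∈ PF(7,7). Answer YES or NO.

Sorted: b = (1, 1, 2, 6, 6, 6, 6).
  b_1=1 ≤ 1
  b_2=1 ≤ 2
  b_3=2 ≤ 3
  b_4=6 > 4
  fails at i=4 ⇒ NO

NO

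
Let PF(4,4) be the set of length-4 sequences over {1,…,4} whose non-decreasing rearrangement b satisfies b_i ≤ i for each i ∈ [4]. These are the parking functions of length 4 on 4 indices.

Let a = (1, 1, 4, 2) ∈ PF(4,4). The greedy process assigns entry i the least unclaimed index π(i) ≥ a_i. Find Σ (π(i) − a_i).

2

Σπ(i) = 1+…+4 = 10; Σa = 1+1+4+2 = 8; disp = 10−8 = 2.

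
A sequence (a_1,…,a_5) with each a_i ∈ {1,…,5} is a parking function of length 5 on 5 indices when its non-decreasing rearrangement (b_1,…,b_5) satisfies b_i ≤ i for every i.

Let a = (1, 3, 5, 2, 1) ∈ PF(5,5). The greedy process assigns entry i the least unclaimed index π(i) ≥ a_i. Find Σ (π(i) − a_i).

Σπ = 15 ({1..5} each once); Σa = 1+3+5+2+1 = 12; disp = 15−12 = 3.

3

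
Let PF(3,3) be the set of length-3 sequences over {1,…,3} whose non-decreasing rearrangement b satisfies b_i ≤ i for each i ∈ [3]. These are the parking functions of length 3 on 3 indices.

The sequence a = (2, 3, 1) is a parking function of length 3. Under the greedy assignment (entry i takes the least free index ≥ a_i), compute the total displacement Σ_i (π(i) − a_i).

0

Σπ = 6 ({1..3} each once); Σa = 2+3+1 = 6; disp = 6−6 = 0.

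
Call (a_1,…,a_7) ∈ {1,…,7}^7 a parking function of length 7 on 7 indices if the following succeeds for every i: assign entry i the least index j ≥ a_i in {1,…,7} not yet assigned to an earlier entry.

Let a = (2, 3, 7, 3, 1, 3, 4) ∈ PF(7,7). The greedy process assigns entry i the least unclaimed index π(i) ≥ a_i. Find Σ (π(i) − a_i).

Σπ(i) = 1+…+7 = 28; Σa = 2+3+7+3+1+3+4 = 23; disp = 28−23 = 5.

5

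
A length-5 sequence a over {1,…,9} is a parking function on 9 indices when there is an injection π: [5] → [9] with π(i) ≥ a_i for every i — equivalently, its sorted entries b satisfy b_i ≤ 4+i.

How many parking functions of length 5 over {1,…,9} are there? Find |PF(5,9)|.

50000

Count = 5·10^4 = 5 · 10000 = 50000 [KW]
One tuple (3,6,1,3,9) → sorted (1,3,3,6,9): b_i ≤ 4+i ∀i, a PF.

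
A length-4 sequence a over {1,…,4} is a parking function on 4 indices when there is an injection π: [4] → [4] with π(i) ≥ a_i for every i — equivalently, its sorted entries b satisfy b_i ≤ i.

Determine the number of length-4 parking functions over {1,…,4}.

125

|PF| = (4−4+1)·(4+1)^(4−1) = 1·125 = 125
E.g. (3,3,1,1) → sorted (1,1,3,3): b_i ≤ i ∀i, a PF.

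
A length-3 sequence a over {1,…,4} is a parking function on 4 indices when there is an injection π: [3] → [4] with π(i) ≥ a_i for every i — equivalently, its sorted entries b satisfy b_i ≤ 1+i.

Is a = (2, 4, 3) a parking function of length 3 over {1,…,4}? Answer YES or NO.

Sorted: b = (2, 3, 4).
  b_1=2 ≤ 2
  b_2=3 ≤ 3
  b_3=4 ≤ 4
All bounds hold ⇒ YES

YES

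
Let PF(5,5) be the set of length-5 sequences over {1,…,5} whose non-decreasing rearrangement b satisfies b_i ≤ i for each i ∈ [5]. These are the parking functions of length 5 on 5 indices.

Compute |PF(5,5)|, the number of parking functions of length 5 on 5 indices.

|PF(5,5)| = 1·6^4 = 1×1296 = 1296 (Konheim–Weiss)
Example (2,1,5,4,1) → sorted (1,1,2,4,5): b_i ≤ i ∀i, a PF.

1296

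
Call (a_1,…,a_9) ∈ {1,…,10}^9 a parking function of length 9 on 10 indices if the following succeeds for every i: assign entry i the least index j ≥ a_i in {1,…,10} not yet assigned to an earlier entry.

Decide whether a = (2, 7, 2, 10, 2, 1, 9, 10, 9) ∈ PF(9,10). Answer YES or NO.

Rearranged: b = (1, 2, 2, 2, 7, 9, 9, 10, 10).
  b_1=1 ≤ 2
  b_2=2 ≤ 3
  b_3=2 ≤ 4
  b_4=2 ≤ 5
  b_5=7 > 6
  fails at i=5 ⇒ NO

NO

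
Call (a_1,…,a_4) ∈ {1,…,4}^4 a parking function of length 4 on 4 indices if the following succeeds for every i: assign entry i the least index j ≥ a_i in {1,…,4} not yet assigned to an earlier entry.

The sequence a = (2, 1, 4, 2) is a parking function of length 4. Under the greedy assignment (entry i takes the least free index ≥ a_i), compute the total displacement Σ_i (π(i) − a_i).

Σπ = 10 ({1..4} each once); Σa = 2+1+4+2 = 9; disp = 10−9 = 1.

1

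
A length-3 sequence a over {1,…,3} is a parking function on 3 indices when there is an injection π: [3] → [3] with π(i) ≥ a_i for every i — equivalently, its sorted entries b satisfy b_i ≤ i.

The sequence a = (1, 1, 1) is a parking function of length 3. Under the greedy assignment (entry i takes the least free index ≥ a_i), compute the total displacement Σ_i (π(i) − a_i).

3

Σπ = 3·4/2 = 6 (π permutes [3]); Σa = 1+1+1 = 3; disp = 6−3 = 3.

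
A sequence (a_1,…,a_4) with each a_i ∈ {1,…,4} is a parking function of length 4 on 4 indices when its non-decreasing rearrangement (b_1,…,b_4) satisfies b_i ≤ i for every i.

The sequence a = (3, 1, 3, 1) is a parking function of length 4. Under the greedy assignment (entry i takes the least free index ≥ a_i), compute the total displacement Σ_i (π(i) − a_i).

Σπ(i) = 1+…+4 = 10; Σa = 3+1+3+1 = 8; disp = 10−8 = 2.

2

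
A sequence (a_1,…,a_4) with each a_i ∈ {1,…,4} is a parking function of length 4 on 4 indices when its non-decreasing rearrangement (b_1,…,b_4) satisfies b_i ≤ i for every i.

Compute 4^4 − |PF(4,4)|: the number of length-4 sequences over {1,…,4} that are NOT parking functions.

131

|PF| = (4+1−4)·(4+1)^{4−1} = 1×125 = 125
Check (4,4,3,3) → sorted (3,3,4,4): b_1=3>1, not a PF.
4^4 − 125 = 256 − 125 = 131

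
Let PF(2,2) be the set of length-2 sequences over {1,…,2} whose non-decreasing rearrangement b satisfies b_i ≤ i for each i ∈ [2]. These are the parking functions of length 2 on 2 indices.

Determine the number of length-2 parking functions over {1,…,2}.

3

|PF| = (2+1−2)·(2+1)^{2−1} = 1 · 3 = 3
Example (1,1) → sorted (1,1): b_i ≤ i ∀i, a PF.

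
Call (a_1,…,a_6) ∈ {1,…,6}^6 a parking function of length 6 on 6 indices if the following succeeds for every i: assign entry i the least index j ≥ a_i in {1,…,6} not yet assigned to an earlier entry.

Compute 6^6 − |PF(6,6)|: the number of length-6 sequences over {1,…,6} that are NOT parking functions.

Count = (6−6+1)·(6+1)^(6−1) = 1×16807 = 16807 (Konheim–Weiss)
Example (4,4,5,4,5,3) → sorted (3,4,4,4,5,5): b_1=3>1, not a PF.
Total 46656; non-PF = 46656−16807 = 29849

29849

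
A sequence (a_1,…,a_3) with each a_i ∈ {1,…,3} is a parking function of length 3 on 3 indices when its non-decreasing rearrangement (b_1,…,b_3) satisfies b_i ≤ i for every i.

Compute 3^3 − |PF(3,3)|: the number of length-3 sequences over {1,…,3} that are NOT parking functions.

11

|PF(3,3)| = (3+1−3)·(3+1)^{3−1} = 1·16 = 16 (Pollak)
E.g. (3,1,3) → sorted (1,3,3): b_2=3>2, not a PF.
So 27 − 16 = 11 fail.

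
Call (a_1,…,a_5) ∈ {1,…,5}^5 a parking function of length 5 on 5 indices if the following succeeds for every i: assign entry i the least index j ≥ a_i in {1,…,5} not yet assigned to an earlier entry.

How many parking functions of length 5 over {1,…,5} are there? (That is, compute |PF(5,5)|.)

1296

#PF = (5−5+1)·(5+1)^(5−1) = 1×1296 = 1296 (Pollak)
One tuple (4,1,4,1,2) → sorted (1,1,2,4,4): b_i ≤ i ∀i, a PF.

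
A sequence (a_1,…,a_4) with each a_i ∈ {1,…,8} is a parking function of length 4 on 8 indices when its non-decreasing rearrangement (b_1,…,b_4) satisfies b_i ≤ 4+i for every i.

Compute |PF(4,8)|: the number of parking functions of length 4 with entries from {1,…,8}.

|PF(4,8)| = (9−4)·9^(4−1) = 5 · 729 = 3645
Check (4,6,6,3) → sorted (3,4,6,6): b_i ≤ 4+i ∀i, a PF.

3645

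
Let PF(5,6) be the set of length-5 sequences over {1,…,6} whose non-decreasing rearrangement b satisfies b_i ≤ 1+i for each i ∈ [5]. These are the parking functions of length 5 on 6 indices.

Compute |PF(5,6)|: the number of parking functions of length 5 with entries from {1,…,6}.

4802

Count = (7−5)·7^(5−1) = 2 · 2401 = 4802
One tuple (6,4,3,5,2) → sorted (2,3,4,5,6): b_i ≤ 1+i ∀i, a PF.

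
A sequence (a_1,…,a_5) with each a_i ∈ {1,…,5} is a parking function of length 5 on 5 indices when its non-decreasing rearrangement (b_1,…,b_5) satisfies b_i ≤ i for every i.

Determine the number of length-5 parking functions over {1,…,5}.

Count = (5+1−5)·(5+1)^{5−1} = 1 · 1296 = 1296 [KW]
Check (4,1,2,2,2) → sorted (1,2,2,2,4): b_i ≤ i ∀i, a PF.

1296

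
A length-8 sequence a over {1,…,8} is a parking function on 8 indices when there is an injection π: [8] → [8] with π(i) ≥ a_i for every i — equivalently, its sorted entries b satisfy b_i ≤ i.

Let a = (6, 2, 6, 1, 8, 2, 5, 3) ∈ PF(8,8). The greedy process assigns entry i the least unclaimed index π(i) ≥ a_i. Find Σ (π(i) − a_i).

3

Σπ = 8·9/2 = 36 (π permutes [8]); Σa = 6+2+6+1+8+2+5+3 = 33; disp = 36−33 = 3.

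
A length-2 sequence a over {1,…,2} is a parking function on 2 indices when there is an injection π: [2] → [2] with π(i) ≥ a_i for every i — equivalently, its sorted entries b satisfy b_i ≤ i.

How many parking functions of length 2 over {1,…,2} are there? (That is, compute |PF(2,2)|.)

3

|PF| = (2+1−2)·(2+1)^{2−1} = 1·3 = 3
Example (1,1) → sorted (1,1): b_i ≤ i ∀i, a PF.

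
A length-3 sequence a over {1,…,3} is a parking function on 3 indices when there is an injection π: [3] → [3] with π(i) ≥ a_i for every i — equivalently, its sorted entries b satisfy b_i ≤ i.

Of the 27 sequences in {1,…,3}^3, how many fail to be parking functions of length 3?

Count = (3−3+1)·(3+1)^(3−1) = 1 · 16 = 16 (Pollak)
E.g. (3,1,3) → sorted (1,3,3): b_2=3>2, not a PF.
Total 27; non-PF = 27−16 = 11

11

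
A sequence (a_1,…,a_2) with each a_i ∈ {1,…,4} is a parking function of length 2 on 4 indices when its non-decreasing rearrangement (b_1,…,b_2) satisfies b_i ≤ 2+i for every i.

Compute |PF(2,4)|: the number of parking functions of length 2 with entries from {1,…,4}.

15

|PF(2,4)| = (4−2+1)·(4+1)^(2−1) = 3×5 = 15 (Konheim–Weiss)
Check (1,1) → sorted (1,1): b_i ≤ 2+i ∀i, a PF.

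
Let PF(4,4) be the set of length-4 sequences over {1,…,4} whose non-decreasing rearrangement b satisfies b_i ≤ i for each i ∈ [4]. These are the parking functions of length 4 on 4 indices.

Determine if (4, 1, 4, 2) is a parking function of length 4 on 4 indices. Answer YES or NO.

Order a: b = (1, 2, 4, 4).
  b_1=1 ≤ 1
  b_2=2 ≤ 2
  b_3=4 > 3
  fails at i=3 ⇒ NO

NO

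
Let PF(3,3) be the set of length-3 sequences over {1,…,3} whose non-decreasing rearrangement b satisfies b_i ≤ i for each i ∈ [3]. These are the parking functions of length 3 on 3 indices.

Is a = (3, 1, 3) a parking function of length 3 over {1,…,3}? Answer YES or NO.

Rearranged: b = (1, 3, 3).
  b_1=1 ≤ 1
  b_2=3 > 2
  fails at i=2 ⇒ NO

NO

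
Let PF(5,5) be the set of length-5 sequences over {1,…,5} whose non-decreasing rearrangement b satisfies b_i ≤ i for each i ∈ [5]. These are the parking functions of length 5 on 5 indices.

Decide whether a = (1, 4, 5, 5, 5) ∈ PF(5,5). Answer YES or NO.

NO

Rearranged: b = (1, 4, 5, 5, 5).
  b_1=1 ≤ 1
  b_2=4 > 2
  fails at i=2 ⇒ NO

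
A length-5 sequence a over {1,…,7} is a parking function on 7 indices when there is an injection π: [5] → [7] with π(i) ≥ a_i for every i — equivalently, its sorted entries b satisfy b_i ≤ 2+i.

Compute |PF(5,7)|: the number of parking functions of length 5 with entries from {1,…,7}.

12288

|PF(5,7)| = (8−5)·8^(5−1) = 3 · 4096 = 12288 (Pollak)
E.g. (2,3,6,6,1) → sorted (1,2,3,6,6): b_i ≤ 2+i ∀i, a PF.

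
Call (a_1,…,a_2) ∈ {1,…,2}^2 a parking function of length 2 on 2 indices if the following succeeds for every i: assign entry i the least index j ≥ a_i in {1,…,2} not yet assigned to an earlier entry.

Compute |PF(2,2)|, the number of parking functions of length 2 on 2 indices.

|PF(2,2)| = 1·3^1 = 1·3 = 3 [KW]
Check (1,1) → sorted (1,1): b_i ≤ i ∀i, a PF.

3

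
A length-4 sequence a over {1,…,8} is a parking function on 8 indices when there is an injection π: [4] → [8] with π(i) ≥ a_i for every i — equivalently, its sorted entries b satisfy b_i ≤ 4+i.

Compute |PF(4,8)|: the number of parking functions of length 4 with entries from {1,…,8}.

|PF(4,8)| = (8−4+1)·(8+1)^(4−1) = 5 · 729 = 3645
E.g. (1,2,5,8) → sorted (1,2,5,8): b_i ≤ 4+i ∀i, a PF.

3645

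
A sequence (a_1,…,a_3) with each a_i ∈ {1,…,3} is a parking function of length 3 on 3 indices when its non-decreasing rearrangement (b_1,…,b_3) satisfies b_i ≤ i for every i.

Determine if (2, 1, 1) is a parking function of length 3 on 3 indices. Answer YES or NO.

Sorted: b = (1, 1, 2).
  b_1=1 ≤ 1
  b_2=1 ≤ 2
  b_3=2 ≤ 3
All bounds hold ⇒ YES

YES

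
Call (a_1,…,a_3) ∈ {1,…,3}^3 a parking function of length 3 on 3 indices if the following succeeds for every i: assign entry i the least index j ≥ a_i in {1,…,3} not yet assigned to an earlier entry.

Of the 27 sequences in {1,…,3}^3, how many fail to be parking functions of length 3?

11

|PF(3,3)| = (4−3)·4^(3−1) = 1·16 = 16
Example (3,3,3) → sorted (3,3,3): b_1=3>1, not a PF.
3^3 − 16 = 27 − 16 = 11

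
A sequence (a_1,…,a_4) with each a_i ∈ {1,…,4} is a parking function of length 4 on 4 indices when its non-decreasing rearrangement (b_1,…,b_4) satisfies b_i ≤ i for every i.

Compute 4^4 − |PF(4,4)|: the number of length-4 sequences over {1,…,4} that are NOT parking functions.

#PF = (4+1−4)·(4+1)^{4−1} = 1·125 = 125 (Konheim–Weiss)
One tuple (1,4,4,1) → sorted (1,1,4,4): b_3=4>3, not a PF.
Total 256; non-PF = 256−125 = 131

131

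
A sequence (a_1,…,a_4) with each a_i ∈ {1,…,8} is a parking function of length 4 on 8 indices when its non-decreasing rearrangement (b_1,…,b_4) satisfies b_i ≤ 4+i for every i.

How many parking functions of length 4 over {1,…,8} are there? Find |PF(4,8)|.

#PF = (8−4+1)·(8+1)^(4−1) = 5×729 = 3645 (Pollak)
E.g. (3,8,7,1) → sorted (1,3,7,8): b_i ≤ 4+i ∀i, a PF.

3645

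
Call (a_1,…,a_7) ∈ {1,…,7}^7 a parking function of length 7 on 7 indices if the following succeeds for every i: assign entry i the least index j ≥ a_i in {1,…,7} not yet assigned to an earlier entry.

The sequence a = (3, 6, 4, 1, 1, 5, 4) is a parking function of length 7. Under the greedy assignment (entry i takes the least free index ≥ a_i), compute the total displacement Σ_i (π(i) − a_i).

Σπ = 28 ({1..7} each once); Σa = 3+6+4+1+1+5+4 = 24; disp = 28−24 = 4.

4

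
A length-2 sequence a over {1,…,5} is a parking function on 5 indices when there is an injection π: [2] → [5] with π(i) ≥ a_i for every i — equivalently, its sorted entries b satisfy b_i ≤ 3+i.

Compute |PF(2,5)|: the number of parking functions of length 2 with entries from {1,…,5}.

24

|PF(2,5)| = (5+1−2)·(5+1)^{2−1} = 4×6 = 24 (Konheim–Weiss)
One tuple (3,1) → sorted (1,3): b_i ≤ 3+i ∀i, a PF.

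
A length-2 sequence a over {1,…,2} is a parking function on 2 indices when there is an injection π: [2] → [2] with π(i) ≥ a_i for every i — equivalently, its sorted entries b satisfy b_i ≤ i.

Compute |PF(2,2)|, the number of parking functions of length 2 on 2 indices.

|PF| = 1·3^1 = 1 · 3 = 3 (Pollak)
One tuple (1,2) → sorted (1,2): b_i ≤ i ∀i, a PF.

3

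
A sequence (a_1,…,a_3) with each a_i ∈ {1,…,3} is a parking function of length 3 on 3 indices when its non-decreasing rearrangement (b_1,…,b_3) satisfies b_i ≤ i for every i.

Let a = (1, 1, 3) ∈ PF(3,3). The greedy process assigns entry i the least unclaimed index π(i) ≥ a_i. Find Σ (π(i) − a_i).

1

Σπ(i) = 1+…+3 = 6; Σa = 1+1+3 = 5; disp = 6−5 = 1.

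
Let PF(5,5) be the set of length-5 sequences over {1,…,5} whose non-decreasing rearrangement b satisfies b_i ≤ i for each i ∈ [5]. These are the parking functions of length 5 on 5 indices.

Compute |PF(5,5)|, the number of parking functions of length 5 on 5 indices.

1296

Count = 1·6^4 = 1 · 1296 = 1296 (Konheim–Weiss)
Check (3,3,1,2,4) → sorted (1,2,3,3,4): b_i ≤ i ∀i, a PF.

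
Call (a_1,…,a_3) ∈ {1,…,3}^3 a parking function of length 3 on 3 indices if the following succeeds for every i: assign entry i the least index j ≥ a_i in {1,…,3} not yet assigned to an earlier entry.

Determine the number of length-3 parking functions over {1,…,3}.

Count = (3+1−3)·(3+1)^{3−1} = 1 · 16 = 16 [KW]
E.g. (2,1,2) → sorted (1,2,2): b_i ≤ i ∀i, a PF.

16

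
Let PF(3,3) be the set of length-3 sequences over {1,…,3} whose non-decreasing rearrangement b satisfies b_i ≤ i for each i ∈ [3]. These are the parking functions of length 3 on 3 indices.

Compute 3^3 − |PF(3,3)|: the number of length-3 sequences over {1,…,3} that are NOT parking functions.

11

|PF| = (3+1−3)·(3+1)^{3−1} = 1×16 = 16 [KW]
E.g. (2,3,2) → sorted (2,2,3): b_1=2>1, not a PF.
So 27 − 16 = 11 fail.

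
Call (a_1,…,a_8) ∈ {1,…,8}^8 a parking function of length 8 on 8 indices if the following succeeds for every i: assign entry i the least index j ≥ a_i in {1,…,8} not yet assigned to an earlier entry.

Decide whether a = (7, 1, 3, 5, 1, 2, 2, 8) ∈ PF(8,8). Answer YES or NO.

YES

Order a: b = (1, 1, 2, 2, 3, 5, 7, 8).
  b_1=1 ≤ 1
  b_2=1 ≤ 2
  b_3=2 ≤ 3
  b_4=2 ≤ 4
  b_5=3 ≤ 5
  b_6=5 ≤ 6
  b_7=7 ≤ 7
  b_8=8 ≤ 8
All bounds hold ⇒ YES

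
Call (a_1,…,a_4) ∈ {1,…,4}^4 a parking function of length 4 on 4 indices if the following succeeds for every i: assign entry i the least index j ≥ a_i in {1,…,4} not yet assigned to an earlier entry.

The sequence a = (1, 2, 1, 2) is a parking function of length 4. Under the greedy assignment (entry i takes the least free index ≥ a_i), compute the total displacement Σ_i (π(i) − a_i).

Σπ = 10 ({1..4} each once); Σa = 1+2+1+2 = 6; disp = 10−6 = 4.

4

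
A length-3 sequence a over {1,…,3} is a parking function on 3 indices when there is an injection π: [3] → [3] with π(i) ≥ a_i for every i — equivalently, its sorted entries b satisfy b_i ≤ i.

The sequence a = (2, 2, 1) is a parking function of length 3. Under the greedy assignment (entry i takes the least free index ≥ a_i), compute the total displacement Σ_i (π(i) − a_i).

Σπ(i) = 1+…+3 = 6; Σa = 2+2+1 = 5; disp = 6−5 = 1.

1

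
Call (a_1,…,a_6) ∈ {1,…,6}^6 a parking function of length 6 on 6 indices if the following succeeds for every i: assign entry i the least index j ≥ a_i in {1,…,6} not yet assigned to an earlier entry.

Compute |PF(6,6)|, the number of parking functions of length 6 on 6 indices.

Count = (6−6+1)·(6+1)^(6−1) = 1×16807 = 16807 (Pollak)
Example (4,2,5,1,3,5) → sorted (1,2,3,4,5,5): b_i ≤ i ∀i, a PF.

16807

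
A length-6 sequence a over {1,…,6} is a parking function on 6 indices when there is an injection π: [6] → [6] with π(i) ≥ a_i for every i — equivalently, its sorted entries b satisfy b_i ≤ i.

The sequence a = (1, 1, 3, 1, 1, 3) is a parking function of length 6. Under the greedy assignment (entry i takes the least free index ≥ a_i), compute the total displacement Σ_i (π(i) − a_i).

Σπ = 21 ({1..6} each once); Σa = 1+1+3+1+1+3 = 10; disp = 21−10 = 11.

11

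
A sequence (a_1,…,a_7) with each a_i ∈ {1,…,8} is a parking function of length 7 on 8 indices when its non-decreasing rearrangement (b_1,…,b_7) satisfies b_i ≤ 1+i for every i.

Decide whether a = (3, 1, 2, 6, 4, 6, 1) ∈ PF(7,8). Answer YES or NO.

YES

Order a: b = (1, 1, 2, 3, 4, 6, 6).
  b_1=1 ≤ 2
  b_2=1 ≤ 3
  b_3=2 ≤ 4
  b_4=3 ≤ 5
  b_5=4 ≤ 6
  b_6=6 ≤ 7
  b_7=6 ≤ 8
All bounds hold ⇒ YES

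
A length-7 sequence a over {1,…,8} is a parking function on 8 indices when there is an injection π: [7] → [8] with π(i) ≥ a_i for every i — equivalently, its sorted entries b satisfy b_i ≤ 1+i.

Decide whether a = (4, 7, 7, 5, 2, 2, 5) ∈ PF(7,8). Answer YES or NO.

YES

Sorted: b = (2, 2, 4, 5, 5, 7, 7).
  b_1=2 ≤ 2
  b_2=2 ≤ 3
  b_3=4 ≤ 4
  b_4=5 ≤ 5
  b_5=5 ≤ 6
  b_6=7 ≤ 7
  b_7=7 ≤ 8
All bounds hold ⇒ YES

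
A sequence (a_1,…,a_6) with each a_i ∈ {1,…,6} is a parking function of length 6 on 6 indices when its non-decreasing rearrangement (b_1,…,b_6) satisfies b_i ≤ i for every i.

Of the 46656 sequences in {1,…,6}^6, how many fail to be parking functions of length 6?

29849

|PF(6,6)| = (6+1−6)·(6+1)^{6−1} = 1×16807 = 16807 (Konheim–Weiss)
One tuple (5,4,6,3,6,3) → sorted (3,3,4,5,6,6): b_1=3>1, not a PF.
So 46656 − 16807 = 29849 fail.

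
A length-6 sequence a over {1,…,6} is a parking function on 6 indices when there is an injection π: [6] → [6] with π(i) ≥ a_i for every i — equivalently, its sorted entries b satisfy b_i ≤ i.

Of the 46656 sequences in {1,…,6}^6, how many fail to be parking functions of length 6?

29849

#PF = 1·7^5 = 1×16807 = 16807 (Konheim–Weiss)
Check (6,6,4,4,6,5) → sorted (4,4,5,6,6,6): b_1=4>1, not a PF.
6^6 − 16807 = 46656 − 16807 = 29849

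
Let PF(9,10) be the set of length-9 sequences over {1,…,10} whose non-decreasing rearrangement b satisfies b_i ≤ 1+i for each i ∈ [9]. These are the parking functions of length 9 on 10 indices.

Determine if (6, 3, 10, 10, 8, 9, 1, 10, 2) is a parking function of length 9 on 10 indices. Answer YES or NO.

NO

Rearranged: b = (1, 2, 3, 6, 8, 9, 10, 10, 10).
  b_1=1 ≤ 2
  b_2=2 ≤ 3
  b_3=3 ≤ 4
  b_4=6 > 5
  fails at i=4 ⇒ NO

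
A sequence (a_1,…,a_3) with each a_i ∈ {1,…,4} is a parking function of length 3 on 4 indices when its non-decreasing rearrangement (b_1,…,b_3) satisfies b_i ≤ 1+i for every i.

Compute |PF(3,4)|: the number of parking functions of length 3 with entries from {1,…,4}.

#PF = (4+1−3)·(4+1)^{3−1} = 2×25 = 50 (Konheim–Weiss)
One tuple (1,4,2) → sorted (1,2,4): b_i ≤ 1+i ∀i, a PF.

50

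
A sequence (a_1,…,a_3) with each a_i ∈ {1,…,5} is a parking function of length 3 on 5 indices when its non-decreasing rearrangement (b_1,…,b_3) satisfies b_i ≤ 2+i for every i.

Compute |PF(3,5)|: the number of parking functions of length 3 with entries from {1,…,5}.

108

#PF = (6−3)·6^(3−1) = 3·36 = 108 [KW]
E.g. (1,2,3) → sorted (1,2,3): b_i ≤ 2+i ∀i, a PF.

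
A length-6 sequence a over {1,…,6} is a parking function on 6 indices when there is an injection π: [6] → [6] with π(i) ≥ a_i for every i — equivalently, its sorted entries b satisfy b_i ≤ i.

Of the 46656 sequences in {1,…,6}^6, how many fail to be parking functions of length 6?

Count = 1·7^5 = 1×16807 = 16807 (Pollak)
One tuple (6,6,6,6,2,1) → sorted (1,2,6,6,6,6): b_3=6>3, not a PF.
So 46656 − 16807 = 29849 fail.

29849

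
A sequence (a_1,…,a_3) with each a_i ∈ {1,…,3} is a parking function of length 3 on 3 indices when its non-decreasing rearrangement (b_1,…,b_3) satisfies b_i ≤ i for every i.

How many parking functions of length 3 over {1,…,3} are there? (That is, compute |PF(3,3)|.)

Count = (3−3+1)·(3+1)^(3−1) = 1 · 16 = 16 [KW]
Example (2,1,3) → sorted (1,2,3): b_i ≤ i ∀i, a PF.

16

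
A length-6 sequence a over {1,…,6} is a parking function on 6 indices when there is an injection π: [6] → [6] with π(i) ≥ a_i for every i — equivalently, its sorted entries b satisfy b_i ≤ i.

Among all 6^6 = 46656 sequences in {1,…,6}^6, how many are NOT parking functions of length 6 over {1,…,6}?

29849

|PF| = (7−6)·7^(6−1) = 1·16807 = 16807 [KW]
Example (6,6,1,5,5,3) → sorted (1,3,5,5,6,6): b_2=3>2, not a PF.
So 46656 − 16807 = 29849 fail.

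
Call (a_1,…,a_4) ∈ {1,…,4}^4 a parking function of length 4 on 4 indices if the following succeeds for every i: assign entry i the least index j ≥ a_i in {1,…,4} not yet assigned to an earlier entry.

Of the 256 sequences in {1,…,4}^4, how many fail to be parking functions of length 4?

|PF| = 1·5^3 = 1 · 125 = 125 (Konheim–Weiss)
Example (4,4,2,3) → sorted (2,3,4,4): b_1=2>1, not a PF.
So 256 − 125 = 131 fail.

131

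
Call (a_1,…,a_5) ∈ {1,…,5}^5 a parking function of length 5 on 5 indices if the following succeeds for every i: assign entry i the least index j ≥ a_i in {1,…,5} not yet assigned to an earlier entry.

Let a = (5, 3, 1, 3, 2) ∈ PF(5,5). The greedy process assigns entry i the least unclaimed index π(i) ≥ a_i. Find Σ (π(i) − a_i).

1

Σπ = 5·6/2 = 15 (π permutes [5]); Σa = 5+3+1+3+2 = 14; disp = 15−14 = 1.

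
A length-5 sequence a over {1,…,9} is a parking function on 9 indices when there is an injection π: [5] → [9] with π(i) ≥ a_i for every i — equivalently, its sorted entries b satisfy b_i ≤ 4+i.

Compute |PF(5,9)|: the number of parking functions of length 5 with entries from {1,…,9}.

Count = (9−5+1)·(9+1)^(5−1) = 5 · 10000 = 50000 (Pollak)
Example (6,4,1,3,7) → sorted (1,3,4,6,7): b_i ≤ 4+i ∀i, a PF.

50000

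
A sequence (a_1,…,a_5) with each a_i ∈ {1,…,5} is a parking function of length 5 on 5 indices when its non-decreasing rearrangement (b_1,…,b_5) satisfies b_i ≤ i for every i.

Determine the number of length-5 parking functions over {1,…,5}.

1296

Count = (6−5)·6^(5−1) = 1×1296 = 1296
Example (1,2,5,3,4) → sorted (1,2,3,4,5): b_i ≤ i ∀i, a PF.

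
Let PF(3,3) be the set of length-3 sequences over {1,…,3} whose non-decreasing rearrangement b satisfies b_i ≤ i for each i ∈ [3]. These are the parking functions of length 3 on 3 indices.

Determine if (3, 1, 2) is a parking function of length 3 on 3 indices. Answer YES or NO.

Sorted: b = (1, 2, 3).
  b_1=1 ≤ 1
  b_2=2 ≤ 2
  b_3=3 ≤ 3
All bounds hold ⇒ YES

YES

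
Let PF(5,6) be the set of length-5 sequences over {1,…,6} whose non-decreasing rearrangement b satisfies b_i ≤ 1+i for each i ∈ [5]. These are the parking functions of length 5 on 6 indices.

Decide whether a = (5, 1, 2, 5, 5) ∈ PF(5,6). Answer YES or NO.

Order a: b = (1, 2, 5, 5, 5).
  b_1=1 ≤ 2
  b_2=2 ≤ 3
  b_3=5 > 4
  fails at i=3 ⇒ NO

NO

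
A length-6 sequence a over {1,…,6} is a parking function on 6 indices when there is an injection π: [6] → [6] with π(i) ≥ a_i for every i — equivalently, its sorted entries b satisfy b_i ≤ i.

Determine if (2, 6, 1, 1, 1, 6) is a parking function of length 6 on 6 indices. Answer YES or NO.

Rearranged: b = (1, 1, 1, 2, 6, 6).
  b_1=1 ≤ 1
  b_2=1 ≤ 2
  b_3=1 ≤ 3
  b_4=2 ≤ 4
  b_5=6 > 5
  fails at i=5 ⇒ NO

NO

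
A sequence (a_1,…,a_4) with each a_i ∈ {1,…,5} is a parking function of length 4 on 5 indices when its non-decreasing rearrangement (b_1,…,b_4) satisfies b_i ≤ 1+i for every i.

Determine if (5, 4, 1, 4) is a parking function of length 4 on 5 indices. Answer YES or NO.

NO

Sorted: b = (1, 4, 4, 5).
  b_1=1 ≤ 2
  b_2=4 > 3
  fails at i=2 ⇒ NO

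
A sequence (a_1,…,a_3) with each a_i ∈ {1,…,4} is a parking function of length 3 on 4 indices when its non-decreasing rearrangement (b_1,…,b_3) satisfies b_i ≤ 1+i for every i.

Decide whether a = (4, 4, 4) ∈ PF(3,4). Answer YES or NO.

Order a: b = (4, 4, 4).
  b_1=4 > 2
  fails at i=1 ⇒ NO

NO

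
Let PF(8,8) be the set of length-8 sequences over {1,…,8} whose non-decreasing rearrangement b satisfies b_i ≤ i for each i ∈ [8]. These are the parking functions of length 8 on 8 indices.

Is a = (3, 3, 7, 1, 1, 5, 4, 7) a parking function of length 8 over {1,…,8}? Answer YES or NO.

Sorted: b = (1, 1, 3, 3, 4, 5, 7, 7).
  b_1=1 ≤ 1
  b_2=1 ≤ 2
  b_3=3 ≤ 3
  b_4=3 ≤ 4
  b_5=4 ≤ 5
  b_6=5 ≤ 6
  b_7=7 ≤ 7
  b_8=7 ≤ 8
All bounds hold ⇒ YES

YES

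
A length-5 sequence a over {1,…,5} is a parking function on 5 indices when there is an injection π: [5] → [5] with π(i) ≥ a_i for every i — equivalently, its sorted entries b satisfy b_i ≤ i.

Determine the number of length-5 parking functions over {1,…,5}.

1296

|PF(5,5)| = (5−5+1)·(5+1)^(5−1) = 1·1296 = 1296 (Konheim–Weiss)
One tuple (2,4,4,1,3) → sorted (1,2,3,4,4): b_i ≤ i ∀i, a PF.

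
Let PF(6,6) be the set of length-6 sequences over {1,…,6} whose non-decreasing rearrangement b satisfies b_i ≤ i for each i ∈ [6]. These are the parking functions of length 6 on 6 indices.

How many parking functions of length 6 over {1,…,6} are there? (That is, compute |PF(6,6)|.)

Count = 1·7^5 = 1 · 16807 = 16807 [KW]
E.g. (1,2,2,4,4,2) → sorted (1,2,2,2,4,4): b_i ≤ i ∀i, a PF.

16807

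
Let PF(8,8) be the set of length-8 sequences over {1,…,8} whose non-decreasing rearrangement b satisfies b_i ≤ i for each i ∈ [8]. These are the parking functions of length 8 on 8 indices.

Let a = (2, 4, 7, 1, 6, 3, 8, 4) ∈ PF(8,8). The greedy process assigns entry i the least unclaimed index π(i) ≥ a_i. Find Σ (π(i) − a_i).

1

Σπ = 8·9/2 = 36 (π permutes [8]); Σa = 2+4+7+1+6+3+8+4 = 35; disp = 36−35 = 1.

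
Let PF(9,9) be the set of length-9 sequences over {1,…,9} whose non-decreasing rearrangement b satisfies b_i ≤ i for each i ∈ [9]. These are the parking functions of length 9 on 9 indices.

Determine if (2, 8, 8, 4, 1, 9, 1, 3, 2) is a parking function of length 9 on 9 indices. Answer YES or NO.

NO

Rearranged: b = (1, 1, 2, 2, 3, 4, 8, 8, 9).
  b_1=1 ≤ 1
  b_2=1 ≤ 2
  b_3=2 ≤ 3
  b_4=2 ≤ 4
  b_5=3 ≤ 5
  b_6=4 ≤ 6
  b_7=8 > 7
  fails at i=7 ⇒ NO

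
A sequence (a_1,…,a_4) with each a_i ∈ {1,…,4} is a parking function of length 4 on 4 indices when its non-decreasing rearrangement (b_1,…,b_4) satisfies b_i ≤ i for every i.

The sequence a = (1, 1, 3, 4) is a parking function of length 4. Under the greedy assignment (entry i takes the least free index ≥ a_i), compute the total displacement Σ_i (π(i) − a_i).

1

Σπ(i) = 1+…+4 = 10; Σa = 1+1+3+4 = 9; disp = 10−9 = 1.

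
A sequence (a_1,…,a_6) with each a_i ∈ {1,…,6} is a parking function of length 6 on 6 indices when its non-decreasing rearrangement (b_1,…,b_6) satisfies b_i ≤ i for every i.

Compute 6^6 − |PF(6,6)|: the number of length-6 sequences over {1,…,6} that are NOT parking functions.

#PF = (6−6+1)·(6+1)^(6−1) = 1 · 16807 = 16807 (Konheim–Weiss)
One tuple (4,3,6,3,2,5) → sorted (2,3,3,4,5,6): b_1=2>1, not a PF.
Total 46656; non-PF = 46656−16807 = 29849

29849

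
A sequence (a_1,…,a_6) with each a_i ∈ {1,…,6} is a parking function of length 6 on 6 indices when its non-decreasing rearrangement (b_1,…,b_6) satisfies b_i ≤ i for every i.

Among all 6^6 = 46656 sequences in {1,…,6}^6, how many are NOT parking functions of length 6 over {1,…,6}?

|PF(6,6)| = 1·7^5 = 1×16807 = 16807 [KW]
Example (2,3,6,4,6,2) → sorted (2,2,3,4,6,6): b_1=2>1, not a PF.
So 46656 − 16807 = 29849 fail.

29849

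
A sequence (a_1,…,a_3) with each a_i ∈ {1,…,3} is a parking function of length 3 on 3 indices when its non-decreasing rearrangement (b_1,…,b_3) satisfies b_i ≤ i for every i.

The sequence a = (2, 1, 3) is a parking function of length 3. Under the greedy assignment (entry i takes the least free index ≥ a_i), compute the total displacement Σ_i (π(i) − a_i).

0

Σπ = 3·4/2 = 6 (π permutes [3]); Σa = 2+1+3 = 6; disp = 6−6 = 0.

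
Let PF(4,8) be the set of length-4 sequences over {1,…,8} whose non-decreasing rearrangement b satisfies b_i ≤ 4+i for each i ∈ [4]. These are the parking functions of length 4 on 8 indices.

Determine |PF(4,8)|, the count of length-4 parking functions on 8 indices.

|PF| = (8−4+1)·(8+1)^(4−1) = 5·729 = 3645 [KW]
E.g. (4,3,1,2) → sorted (1,2,3,4): b_i ≤ 4+i ∀i, a PF.

3645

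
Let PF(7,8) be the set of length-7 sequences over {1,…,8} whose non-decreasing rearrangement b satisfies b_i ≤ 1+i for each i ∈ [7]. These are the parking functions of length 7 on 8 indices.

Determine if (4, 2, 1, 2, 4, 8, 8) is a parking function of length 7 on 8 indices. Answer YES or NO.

Order a: b = (1, 2, 2, 4, 4, 8, 8).
  b_1=1 ≤ 2
  b_2=2 ≤ 3
  b_3=2 ≤ 4
  b_4=4 ≤ 5
  b_5=4 ≤ 6
  b_6=8 > 7
  fails at i=6 ⇒ NO

NO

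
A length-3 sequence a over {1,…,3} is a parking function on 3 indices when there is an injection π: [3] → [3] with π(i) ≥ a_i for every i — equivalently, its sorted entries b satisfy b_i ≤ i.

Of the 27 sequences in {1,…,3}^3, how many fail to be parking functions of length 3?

Count = (3−3+1)·(3+1)^(3−1) = 1 · 16 = 16
Example (2,3,3) → sorted (2,3,3): b_1=2>1, not a PF.
Total 27; non-PF = 27−16 = 11

11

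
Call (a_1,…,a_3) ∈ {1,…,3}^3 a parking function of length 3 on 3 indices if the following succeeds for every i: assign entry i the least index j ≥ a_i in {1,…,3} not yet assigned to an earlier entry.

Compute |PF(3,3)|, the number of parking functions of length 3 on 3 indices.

#PF = (3−3+1)·(3+1)^(3−1) = 1 · 16 = 16 (Pollak)
One tuple (1,1,2) → sorted (1,1,2): b_i ≤ i ∀i, a PF.

16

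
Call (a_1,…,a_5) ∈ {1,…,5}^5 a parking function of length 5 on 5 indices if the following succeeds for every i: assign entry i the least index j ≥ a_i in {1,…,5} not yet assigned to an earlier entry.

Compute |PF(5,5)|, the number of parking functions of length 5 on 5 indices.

#PF = (5−5+1)·(5+1)^(5−1) = 1·1296 = 1296
E.g. (2,4,5,1,3) → sorted (1,2,3,4,5): b_i ≤ i ∀i, a PF.

1296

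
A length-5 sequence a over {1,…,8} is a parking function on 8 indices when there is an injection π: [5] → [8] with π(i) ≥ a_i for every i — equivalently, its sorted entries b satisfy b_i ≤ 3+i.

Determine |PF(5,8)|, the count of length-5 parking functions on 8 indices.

|PF(5,8)| = 4·9^4 = 4·6561 = 26244 [KW]
Example (8,1,6,1,5) → sorted (1,1,5,6,8): b_i ≤ 3+i ∀i, a PF.

26244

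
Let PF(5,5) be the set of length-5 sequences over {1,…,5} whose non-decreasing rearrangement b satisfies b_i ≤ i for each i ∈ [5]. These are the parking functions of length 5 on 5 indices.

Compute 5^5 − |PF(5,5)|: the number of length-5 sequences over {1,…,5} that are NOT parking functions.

1829

#PF = (6−5)·6^(5−1) = 1×1296 = 1296 (Konheim–Weiss)
Check (3,5,2,5,5) → sorted (2,3,5,5,5): b_1=2>1, not a PF.
5^5 − 1296 = 3125 − 1296 = 1829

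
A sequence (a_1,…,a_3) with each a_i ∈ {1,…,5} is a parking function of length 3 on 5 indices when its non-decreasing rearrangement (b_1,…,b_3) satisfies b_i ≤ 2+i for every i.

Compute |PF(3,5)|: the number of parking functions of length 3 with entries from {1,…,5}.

|PF| = (5+1−3)·(5+1)^{3−1} = 3 · 36 = 108
Check (3,3,2) → sorted (2,3,3): b_i ≤ 2+i ∀i, a PF.

108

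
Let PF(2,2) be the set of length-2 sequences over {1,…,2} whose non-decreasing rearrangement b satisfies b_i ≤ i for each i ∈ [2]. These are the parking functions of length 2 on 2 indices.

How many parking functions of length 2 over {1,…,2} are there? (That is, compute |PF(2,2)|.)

3

|PF| = (3−2)·3^(2−1) = 1·3 = 3
One tuple (1,2) → sorted (1,2): b_i ≤ i ∀i, a PF.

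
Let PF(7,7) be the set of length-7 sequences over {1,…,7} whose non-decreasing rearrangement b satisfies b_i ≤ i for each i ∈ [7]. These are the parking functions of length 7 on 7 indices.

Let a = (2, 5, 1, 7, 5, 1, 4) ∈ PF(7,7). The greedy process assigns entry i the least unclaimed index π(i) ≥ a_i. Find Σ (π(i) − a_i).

3

Σπ(i) = 1+…+7 = 28; Σa = 2+5+1+7+5+1+4 = 25; disp = 28−25 = 3.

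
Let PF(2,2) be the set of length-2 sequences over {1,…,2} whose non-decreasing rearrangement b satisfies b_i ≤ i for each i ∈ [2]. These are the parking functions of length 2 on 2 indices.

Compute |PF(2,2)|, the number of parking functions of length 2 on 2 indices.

|PF(2,2)| = (2−2+1)·(2+1)^(2−1) = 1 · 3 = 3 [KW]
Check (1,2) → sorted (1,2): b_i ≤ i ∀i, a PF.

3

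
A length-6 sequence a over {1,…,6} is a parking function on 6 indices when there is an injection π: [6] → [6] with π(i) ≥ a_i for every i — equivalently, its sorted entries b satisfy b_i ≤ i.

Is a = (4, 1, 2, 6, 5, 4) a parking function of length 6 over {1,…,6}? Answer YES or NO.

NO

Order a: b = (1, 2, 4, 4, 5, 6).
  b_1=1 ≤ 1
  b_2=2 ≤ 2
  b_3=4 > 3
  fails at i=3 ⇒ NO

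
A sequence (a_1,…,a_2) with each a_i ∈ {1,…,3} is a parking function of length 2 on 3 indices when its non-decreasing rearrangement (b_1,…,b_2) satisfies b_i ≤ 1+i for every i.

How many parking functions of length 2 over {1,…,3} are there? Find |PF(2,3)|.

#PF = 2·4^1 = 2 · 4 = 8
Example (1,2) → sorted (1,2): b_i ≤ 1+i ∀i, a PF.

8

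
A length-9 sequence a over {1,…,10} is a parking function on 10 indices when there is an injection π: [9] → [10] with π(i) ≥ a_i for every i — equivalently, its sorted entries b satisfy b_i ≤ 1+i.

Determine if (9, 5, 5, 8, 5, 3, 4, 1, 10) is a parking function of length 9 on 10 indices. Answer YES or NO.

YES

Rearranged: b = (1, 3, 4, 5, 5, 5, 8, 9, 10).
  b_1=1 ≤ 2
  b_2=3 ≤ 3
  b_3=4 ≤ 4
  b_4=5 ≤ 5
  b_5=5 ≤ 6
  b_6=5 ≤ 7
  b_7=8 ≤ 8
  b_8=9 ≤ 9
  b_9=10 ≤ 10
All bounds hold ⇒ YES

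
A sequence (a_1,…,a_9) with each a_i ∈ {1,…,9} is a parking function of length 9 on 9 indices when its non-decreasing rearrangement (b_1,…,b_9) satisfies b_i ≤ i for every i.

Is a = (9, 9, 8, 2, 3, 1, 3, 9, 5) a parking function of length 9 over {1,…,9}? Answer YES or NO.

NO

Sorted: b = (1, 2, 3, 3, 5, 8, 9, 9, 9).
  b_1=1 ≤ 1
  b_2=2 ≤ 2
  b_3=3 ≤ 3
  b_4=3 ≤ 4
  b_5=5 ≤ 5
  b_6=8 > 6
  fails at i=6 ⇒ NO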